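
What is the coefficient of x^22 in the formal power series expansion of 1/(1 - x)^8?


The negative binomial / multiset identity is
1/(1 - x)^r = sum_{k>=0} C(k + r - 1, r - 1) x^k.
Here r = 8 and k = 22, so the coefficient is
C(22 + 7, 7) = C(29, 7)
= 1560780

1560780


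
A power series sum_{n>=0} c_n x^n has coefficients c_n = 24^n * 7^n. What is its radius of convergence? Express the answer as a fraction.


By the root test (Cauchy-Hadamard), the radius is R = 1 / limsup_n |c_n|^(1/n).
Here |c_n|^(1/n) = (24^n * 7^n)^(1/n) = 24 * 7 = 168 for all n.
So R = 1/168 = 1/168.

1/168


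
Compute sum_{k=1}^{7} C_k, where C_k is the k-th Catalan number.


C_1 through C_7: 1, 2, 5, 14, 42, 132, 429
Sum = 1 + 2 + 5 + 14 + 42 + 132 + 429
= 625

625


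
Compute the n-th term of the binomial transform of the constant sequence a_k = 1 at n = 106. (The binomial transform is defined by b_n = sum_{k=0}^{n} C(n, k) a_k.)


With a_k = 1 for all k, b_n = sum_{k=0}^{n} C(n, k) = 2^n by the binomial theorem.
For n = 106: 2^106 = 81129638414606681695789005144064.

81129638414606681695789005144064


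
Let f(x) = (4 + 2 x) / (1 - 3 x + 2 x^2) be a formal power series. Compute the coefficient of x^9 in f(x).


Write f(x) = sum_{k>=0} a_k x^k. Multiplying both sides by 1 - 3 x + 2 x^2 gives
(1 - 3 x + 2 x^2) sum_{k>=0} a_k x^k = 4 + 2 x.
Matching coefficients:
 x^0: a_0 = 4
 x^1: a_1 - 3 a_0 = 2  =>  a_1 = 3*4 + 2 = 14
 x^k (k >= 2): a_k = 3 a_{k-1} - 2 a_{k-2}.
Iterating: a_2 = 34, a_3 = 74, a_4 = 154, a_5 = 314, a_6 = 634, a_7 = 1274, a_8 = 2554, a_9 = 5114.
So the coefficient of x^9 is 5114.

5114


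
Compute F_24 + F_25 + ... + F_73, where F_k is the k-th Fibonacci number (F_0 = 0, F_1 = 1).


Use the identity sum_{k=0}^{N} F_k = F_{N+2} - 1 (which follows from F_{k+2} - F_{k+1} = F_k). Then
sum_{k=24}^{73} F_k = (F_{75} - 1) - (F_{25} - 1) = F_{75} - F_{25}.
Computing: F_{75} = 2111485077978050, F_{25} = 75025, so
Sum = 2111485077978050 - 75025 = 2111485077903025.

2111485077903025


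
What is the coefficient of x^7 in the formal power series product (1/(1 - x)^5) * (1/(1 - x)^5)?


Combine the factors: (1/(1 - x)^5) * (1/(1 - x)^5) = 1/(1 - x)^10.
Then use 1/(1 - x)^r = sum_{k>=0} C(k + r - 1, r - 1) x^k with r = 10 and k = 7:
C(16, 9) = 11440.

11440


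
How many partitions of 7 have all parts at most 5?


Using the generating function (1-x)^(-1)(1-x^2)^(-1)...(1-x^5)^(-1),
the coefficient of x^7 counts these restricted partitions.
Result = 13

13


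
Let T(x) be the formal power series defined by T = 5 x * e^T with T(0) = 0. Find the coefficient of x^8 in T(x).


Apply the Lagrange inversion formula: if T = 5 x * phi(T) with phi(t) = e^t, then
[x^n] T = 5^n * (1/n) [t^(n-1)] phi(t)^n = 5^n * (1/n) [t^(n-1)] e^(n t) = 5^n * (1/n) * n^(n-1) / (n-1)! = 5^n * n^(n-1) / n!.
When c = 1 this is the Cayley count of rooted labeled trees on n vertices, divided by n!.
For n = 8: 5^8 * 8^7 / 8! = 390625 * 2097152/40320 = 1280000000/63.

1280000000/63


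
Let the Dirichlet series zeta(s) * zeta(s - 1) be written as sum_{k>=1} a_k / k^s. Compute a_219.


Convolution gives a_k = sum_{d | k} d * 1 = sum_{d | k} d = sigma(k), the sum of positive divisors of k.
For k = 219, the divisors are 1, 3, 73, 219, so
sigma(219) = 1 + 3 + 73 + 219 = 296.

296


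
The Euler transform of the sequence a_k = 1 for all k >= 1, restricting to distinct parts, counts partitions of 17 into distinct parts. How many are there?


Partitions of 17 into distinct parts can be computed via generating function.
Product (1+x)(1+x^2)(1+x^3)...
The coefficient of x^17 = 38

38


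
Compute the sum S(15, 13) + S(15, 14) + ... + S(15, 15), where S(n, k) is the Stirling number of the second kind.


By definition, S(n, k) counts partitions of an n-set into exactly k nonempty blocks.
Computing row n = 15 for k = 13..15:
S(15, k): 4550, 105, 1
Sum = 4656.

4656


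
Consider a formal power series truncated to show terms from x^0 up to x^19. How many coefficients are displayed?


From x^0 to x^19 inclusive, the count is 19 - 0 + 1 = 20.

20


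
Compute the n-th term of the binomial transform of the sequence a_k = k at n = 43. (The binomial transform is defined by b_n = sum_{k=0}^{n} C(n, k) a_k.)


With a_k = k, b_n = sum_{k=0}^{n} C(n, k) k. Using k * C(n, k) = n * C(n-1, k-1) gives b_n = n * sum_{k>=1} C(n-1, k-1) = n * 2^(n-1).
For n = 43: 43 * 2^42 = 43 * 4398046511104 = 189115999977472.

189115999977472


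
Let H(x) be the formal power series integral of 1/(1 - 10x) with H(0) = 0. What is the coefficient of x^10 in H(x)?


1/(1 - 10x) = sum_{k>=0} 10^k x^k. Integrating termwise with H(0) = 0:
H(x) = sum_{k>=0} 10^k x^(k+1) / (k+1) = sum_{m>=1} 10^(m-1) x^m / m.
For m = 10: 10^9/10 = 1000000000/10 = 100000000.

100000000


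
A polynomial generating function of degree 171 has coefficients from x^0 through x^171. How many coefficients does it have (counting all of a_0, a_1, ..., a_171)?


A polynomial of degree 171 takes the form a_0 + a_1 x + ... + a_171 x^171.
The number of coefficients is 171 + 1 = 172.

172


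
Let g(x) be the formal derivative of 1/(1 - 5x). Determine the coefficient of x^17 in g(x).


Differentiate termwise: d/dx sum_{k>=0} 5^k x^k = sum_{k>=1} k 5^k x^(k-1) = sum_{j>=0} (j+1) 5^(j+1) x^j.
Equivalently, d/dx [1/(1 - 5x)] = 5/(1 - 5x)^2.
For j = 17: 18 * 5^18 = 18 * 3814697265625 = 68664550781250.

68664550781250


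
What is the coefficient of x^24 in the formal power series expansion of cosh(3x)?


The Maclaurin series is cosh(t) = sum_{m>=0} t^(2m) / (2m)!, so substituting t = 3x, only even powers of x are nonzero, with coefficient of x^(2m) equal to 3^(2m) / (2m)!.
For x^24 the coefficient is 3^24/24! = 282429536481/620448401733239439360000 = 4782969/10507348163952640000.

4782969/10507348163952640000


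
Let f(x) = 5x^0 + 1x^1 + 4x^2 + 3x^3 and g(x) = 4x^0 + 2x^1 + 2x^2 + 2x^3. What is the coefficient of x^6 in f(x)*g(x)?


Cauchy product at x^6:
3*2
= 6

6


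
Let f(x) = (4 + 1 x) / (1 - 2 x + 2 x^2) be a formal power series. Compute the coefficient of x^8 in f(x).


Write f(x) = sum_{k>=0} a_k x^k. Multiplying both sides by 1 - 2 x + 2 x^2 gives
(1 - 2 x + 2 x^2) sum_{k>=0} a_k x^k = 4 + 1 x.
Matching coefficients:
 x^0: a_0 = 4
 x^1: a_1 - 2 a_0 = 1  =>  a_1 = 2*4 + 1 = 9
 x^k (k >= 2): a_k = 2 a_{k-1} - 2 a_{k-2}.
Iterating: a_2 = 10, a_3 = 2, a_4 = -16, a_5 = -36, a_6 = -40, a_7 = -8, a_8 = 64.
So the coefficient of x^8 is 64.

64


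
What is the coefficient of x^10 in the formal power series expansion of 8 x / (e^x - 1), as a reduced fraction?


The exponential generating function for Bernoulli numbers is
x / (e^x - 1) = sum_{k>=0} B_k x^k / k!.
So the coefficient of x^10 in 8 x / (e^x - 1) is 8 B_10 / 10!.
Computing: B_10 = 5/66, 10! = 3628800, giving
8 * 5/66 / 3628800 = 1/5987520.

1/5987520


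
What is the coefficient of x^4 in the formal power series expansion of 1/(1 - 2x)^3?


The general identity 1/(1 - c x)^r = sum_{k>=0} c^k C(k + r - 1, r - 1) x^k follows by substituting y = c x into 1/(1 - y)^r = sum_{k>=0} C(k + r - 1, r - 1) y^k.
For c = 2, r = 3, k = 4:
2^4 * C(6, 2) = 16 * 15 = 240.

240


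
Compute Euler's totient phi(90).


phi(n) counts integers in [1, n] coprime to n. Using the multiplicative formula phi(n) = n * prod_{p | n} (1 - 1/p):
90 = 2 * 3^2 * 5, so
phi(90) = 90 * (1 - 1/2) * (1 - 1/3) * (1 - 1/5) = 24.

24


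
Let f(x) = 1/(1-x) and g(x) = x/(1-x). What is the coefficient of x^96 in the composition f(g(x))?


First simplify the composition: f(g(x)) = 1/(1 - x/(1-x)) = (1-x)/((1-x) - x) = (1-x)/(1-2x).
Now extract the coefficient. Write (1-x)/(1-2x) = 1/(1-2x) - x/(1-2x).
The coefficient of x^n in 1/(1-2x) is 2^n, and in x/(1-2x) is 2^(n-1) (for n >= 1).
So the coefficient of x^96 is 2^96 - 2^95 = 79228162514264337593543950336 - 39614081257132168796771975168 = 39614081257132168796771975168.

39614081257132168796771975168


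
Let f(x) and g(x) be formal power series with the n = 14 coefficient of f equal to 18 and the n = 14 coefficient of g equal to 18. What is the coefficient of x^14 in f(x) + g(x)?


Addition of formal power series is termwise.
The coefficient of x^14 in f + g = 18 + 18
= 36

36


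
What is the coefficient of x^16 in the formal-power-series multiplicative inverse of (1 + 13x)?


The inverse is 1/(1 + 13x). Apply the geometric identity 1/(1 - y) = sum_{k>=0} y^k with y = -13x:
1/(1 + 13x) = sum_{k>=0} (-13)^k x^k.
So the coefficient of x^16 is (-13)^16 = 665416609183179841.

665416609183179841


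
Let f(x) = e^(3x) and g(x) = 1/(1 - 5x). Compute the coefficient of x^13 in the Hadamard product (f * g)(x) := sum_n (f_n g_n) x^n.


Expanding: f_k = 3^k/k! (from e^(3x)) and g_k = 5^k (from 1/(1 - 5x)). So the Hadamard coefficient (f * g)_k = 3^k 5^k / k! = (15)^k / k!.
For k = 13: 15^13/13! = 1946195068359375/6227020800 = 320361328125/1025024.

320361328125/1025024


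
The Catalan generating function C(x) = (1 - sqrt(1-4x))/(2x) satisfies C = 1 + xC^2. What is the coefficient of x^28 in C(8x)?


Substituting x -> 8x scales the n-th coefficient by 8^n, so [x^28] C(8x) = 8^28 * C_28.
C_28 = C(2*28, 28)/(29) = 7648690600760440/29 = 263747951750360.
So 8^28 * 263747951750360 = 19342813113834066795298816 * 263747951750360 = 5101627339863738119353729513246435573760.

5101627339863738119353729513246435573760


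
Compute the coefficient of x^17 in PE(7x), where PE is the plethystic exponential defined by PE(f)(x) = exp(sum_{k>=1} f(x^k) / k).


With f(x) = 7x, the exponent is sum_{k>=1} 7 x^k / k = 7 * (-ln(1 - x)). Exponentiating:
PE(7x) = exp(-7 ln(1 - x)) = 1/(1 - x)^7.
By the negative binomial expansion, [x^n] 1/(1 - x)^7 = C(n + 6, 6).
For n = 17: C(23, 6) = 100947.

100947


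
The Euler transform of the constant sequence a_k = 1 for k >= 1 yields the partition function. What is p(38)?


The Euler transform converts the sequence a_k = 1 into the number of integer partitions.
Using the recurrence or dynamic programming:
p(38) = 26015

26015


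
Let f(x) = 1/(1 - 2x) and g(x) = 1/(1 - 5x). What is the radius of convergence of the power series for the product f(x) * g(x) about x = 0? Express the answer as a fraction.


The radius of 1/(1 - 2x) is 1/2 (nearest singularity at x = 1/2), and the radius of 1/(1 - 5x) is 1/5.
The product f(x)*g(x) = 1/((1 - 2x)(1 - 5x)) has singularities at both 1/2 and 1/5, so its radius of convergence is the distance to the nearest one:
min(1/2, 1/5) = 1/5.

1/5


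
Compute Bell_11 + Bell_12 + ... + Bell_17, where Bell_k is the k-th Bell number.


Recall Bell_k counts set partitions of a k-set (with Bell_0 = 1 by convention).
Bell_11 through Bell_17: 678570, 4213597, 27644437, 190899322, 1382958545, 10480142147, 82864869804
Sum = 678570 + 4213597 + 27644437 + 190899322 + 1382958545 + 10480142147 + 82864869804 = 94951406422.

94951406422


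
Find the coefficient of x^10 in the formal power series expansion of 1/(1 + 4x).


Write 1/(1 + c x) = 1/(1 - (-c) x) and apply the geometric-series identity
1/(1 - y) = sum_{k>=0} y^k to get 1/(1 + c x) = sum_{k>=0} (-c)^k x^k.
So the coefficient of x^k is (-c)^k = (-1)^k * c^k.
Here c = 4 and k = 10:
(-4)^10 = 1 * 1048576 = 1048576

1048576


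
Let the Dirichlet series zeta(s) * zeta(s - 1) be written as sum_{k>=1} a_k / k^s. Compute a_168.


Convolution gives a_k = sum_{d | k} d * 1 = sum_{d | k} d = sigma(k), the sum of positive divisors of k.
For k = 168, the divisors are 1, 2, 3, 4, 6, 7, 8, 12, 14, 21, 24, 28, 42, 56, 84, 168, so
sigma(168) = 1 + 2 + 3 + 4 + 6 + 7 + 8 + 12 + 14 + 21 + 24 + 28 + 42 + 56 + 84 + 168 = 480.

480


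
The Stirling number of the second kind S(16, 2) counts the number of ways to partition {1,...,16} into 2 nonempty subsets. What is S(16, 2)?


Using the explicit formula S(n,k) = (1/k!) sum_{j=0}^{k} (-1)^(k-j) C(k,j) j^n:
S(16, 2) = 32767
Equivalently, S(n,k) is n! times the coefficient of x^n in the EGF (e^x - 1)^k / k!.

32767


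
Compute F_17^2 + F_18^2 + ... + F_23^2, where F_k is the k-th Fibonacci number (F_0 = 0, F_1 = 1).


There is a standard identity sum_{k=0}^{N} F_k^2 = F_N * F_{N+1} (proved inductively from the telescoping relation F_k^2 = F_k F_{k+1} - F_{k-1} F_k). Then
sum_{k=17}^{23} F_k^2 = F_23 F_24 - F_16 F_17.
Computing: F_23 = 28657, F_24 = 46368, F_16 = 987, F_17 = 1597.
Sum = 28657 * 46368 - 987 * 1597 = 1327191537.

1327191537


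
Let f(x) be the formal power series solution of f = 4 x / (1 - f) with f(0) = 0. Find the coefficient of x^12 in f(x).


Apply Lagrange inversion: f = 4 x * phi(f) with phi(t) = 1/(1 - t), so
[x^n] f = 4^n * (1/n) [t^(n-1)] phi(t)^n = 4^n * (1/n) [t^(n-1)] (1 - t)^(-n) = 4^n * (1/n) C(2n - 2, n - 1) = 4^n * C_{n-1}.
For n = 12: C_11 = C(22, 11) / 12 = 705432/12 = 58786.
With the 4^12 = 16777216 factor, the coefficient is 16777216 * 58786 = 986265419776.

986265419776


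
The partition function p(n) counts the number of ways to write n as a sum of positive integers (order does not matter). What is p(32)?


Using the generating function prod_{k>=1} 1/(1-x^k), we compute p(32).
By dynamic programming over parts 1 through 32:
p(32) = 8349

8349


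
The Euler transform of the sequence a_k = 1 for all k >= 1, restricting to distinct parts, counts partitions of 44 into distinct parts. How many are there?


Partitions of 44 into distinct parts can be computed via generating function.
Product (1+x)(1+x^2)(1+x^3)...
The coefficient of x^44 = 1816

1816


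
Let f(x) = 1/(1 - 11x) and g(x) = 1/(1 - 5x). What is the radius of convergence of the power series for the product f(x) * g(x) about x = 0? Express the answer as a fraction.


The radius of 1/(1 - 11x) is 1/11 (nearest singularity at x = 1/11), and the radius of 1/(1 - 5x) is 1/5.
The product f(x)*g(x) = 1/((1 - 11x)(1 - 5x)) has singularities at both 1/11 and 1/5, so its radius of convergence is the distance to the nearest one:
min(1/11, 1/5) = 1/11.

1/11


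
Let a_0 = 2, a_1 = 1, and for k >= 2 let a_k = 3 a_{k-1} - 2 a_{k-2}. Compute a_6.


Iterating the recurrence forward:
a_0 = 2
a_1 = 1
a_2 = 3*1 - 2*2 = -1
a_3 = 3*-1 - 2*1 = -5
a_4 = 3*-5 - 2*-1 = -13
a_5 = 3*-13 - 2*-5 = -29
a_6 = 3*-29 - 2*-13 = -61
So a_6 = -61.

-61


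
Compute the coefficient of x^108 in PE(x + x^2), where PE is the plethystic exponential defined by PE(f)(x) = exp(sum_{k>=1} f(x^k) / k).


With f(x) = x + x^2, the exponent is sum_{k>=1} (x^k + x^(2k)) / k = -ln(1 - x) - ln(1 - x^2). Exponentiating:
PE(x + x^2) = 1 / ((1 - x)(1 - x^2)).
This is the generating function for partitions of n into parts of size 1 or 2. The number of 2's can be any j in 0..54, and the rest are 1's, so
[x^108] = floor(108/2) + 1 = 55.

55


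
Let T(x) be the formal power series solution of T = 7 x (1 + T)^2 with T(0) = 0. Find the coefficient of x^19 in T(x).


Apply the Lagrange inversion formula: if T = 7 x * phi(T) with phi(t) = (1 + t)^2, then [x^n] T = 7^n * (1/n) [t^(n-1)] phi(t)^n = 7^n * (1/n) [t^(n-1)] (1 + t)^(2n) = 7^n * (1/n) C(2n, n-1).
Using the identity C(2n, n-1) = C(2n, n) * n / (n+1), the unscaled factor equals C(2n, n) / (n+1) = C_n, the n-th Catalan number.
For n = 19: C_19 = C(38, 19) / 20 = 35345263800/20 = 1767263190.
With the 7^19 = 11398895185373143 factor, the coefficient is 11398895185373143 * 1767263190 = 20144847867778182038506170.

20144847867778182038506170


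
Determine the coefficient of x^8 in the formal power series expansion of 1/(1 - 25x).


The geometric series identity gives 1/(1 - c x) = sum_{k>=0} c^k x^k, so the coefficient of x^k is c^k.
Here c = 25 and k = 8.
Computing: 25^8 = 152587890625

152587890625


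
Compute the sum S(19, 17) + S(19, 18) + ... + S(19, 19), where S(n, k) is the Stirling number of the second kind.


By definition, S(n, k) counts partitions of an n-set into exactly k nonempty blocks.
Computing row n = 19 for k = 17..19:
S(19, k): 12597, 171, 1
Sum = 12769.

12769


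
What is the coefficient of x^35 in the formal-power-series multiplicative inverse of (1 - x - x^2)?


Let the inverse be f(x) = sum_{k>=0} a_k x^k. From f(x) * (1 - x - x^2) = 1 and matching coefficients:
 x^0: a_0 = 1.
 x^1: a_1 - a_0 = 0, so a_1 = 1.
 x^k (k >= 2): a_k - a_{k-1} - a_{k-2} = 0, i.e. a_k = a_{k-1} + a_{k-2}.
This is the Fibonacci-type recurrence shifted so that a_0 = a_1 = 1.
Iterating: a_0=1, a_1=1, a_2=2, a_3=3, a_4=5, a_5=8, a_6=13, a_7=21, a_8=34, a_9=55, ...
a_35 = 14930352.

14930352


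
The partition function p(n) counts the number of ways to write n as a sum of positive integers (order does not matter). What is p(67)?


Using the generating function prod_{k>=1} 1/(1-x^k), we compute p(67).
By dynamic programming over parts 1 through 67:
p(67) = 2679689

2679689


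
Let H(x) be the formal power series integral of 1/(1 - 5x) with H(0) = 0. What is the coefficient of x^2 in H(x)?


1/(1 - 5x) = sum_{k>=0} 5^k x^k. Integrating termwise with H(0) = 0:
H(x) = sum_{k>=0} 5^k x^(k+1) / (k+1) = sum_{m>=1} 5^(m-1) x^m / m.
For m = 2: 5^1/2 = 5/2 = 5/2.

5/2


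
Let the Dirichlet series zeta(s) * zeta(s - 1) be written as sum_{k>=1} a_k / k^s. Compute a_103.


Convolution gives a_k = sum_{d | k} d * 1 = sum_{d | k} d = sigma(k), the sum of positive divisors of k.
For k = 103, the divisors are 1, 103, so
sigma(103) = 1 + 103 = 104.

104


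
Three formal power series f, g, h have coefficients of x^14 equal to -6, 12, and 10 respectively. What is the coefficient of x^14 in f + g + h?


Series addition is componentwise:
-6 + 12 + 10
= 16

16


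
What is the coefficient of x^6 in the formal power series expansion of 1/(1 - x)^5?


The expansion 1/(1 - x)^r = sum_{k>=0} C(k + r - 1, r - 1) x^k follows from the multiset / negative-binomial theorem (or from repeated differentiation of the geometric series).
For r = 5 and k = 6:
C(10, 4) = 3628800 / (24 * 720) = 210.

210


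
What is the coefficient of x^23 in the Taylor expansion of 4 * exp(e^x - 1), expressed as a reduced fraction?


exp(e^x - 1) = sum_{k>=0} Bell_k x^k / k!, where Bell_k is the k-th Bell number.
So the coefficient of x^23 is 4 * Bell_23 / 23!.
Computing: Bell_23 = 44152005855084346 and 23! = 25852016738884976640000, giving
4 * 44152005855084346/25852016738884976640000 = 22076002927542173/3231502092360622080000.

22076002927542173/3231502092360622080000


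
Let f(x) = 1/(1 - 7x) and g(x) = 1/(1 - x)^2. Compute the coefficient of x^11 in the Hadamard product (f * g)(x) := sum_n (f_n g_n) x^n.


f has coefficients f_k = 7^k. For g = 1/(1 - x)^2 the coefficient is g_k = C(k + 1, 1) = k + 1. The Hadamard coefficient is (f * g)_k = 7^k * (k + 1).
For k = 11: 7^11 * 12 = 1977326743 * 12 = 23727920916.

23727920916


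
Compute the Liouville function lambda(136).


The Liouville function is lambda(k) = (-1)^Omega(k), where Omega(k) counts the prime factors of k with multiplicity.
Factoring: 136 = 2 * 2 * 2 * 17, so Omega(136) = 4.
lambda(136) = (-1)^4 = 1.

1


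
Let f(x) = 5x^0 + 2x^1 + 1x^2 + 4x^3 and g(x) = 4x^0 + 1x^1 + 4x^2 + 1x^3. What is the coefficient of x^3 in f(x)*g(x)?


Cauchy product at x^3:
5*1 + 2*4 + 1*1 + 4*4
= 30

30


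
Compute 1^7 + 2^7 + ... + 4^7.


This power sum has a closed form given by Faulhaber's formula
sum_{k=1}^{m} k^p = (1 / (p + 1)) * sum_{j=0}^{p} C(p + 1, j) B_j m^(p + 1 - j),
but for small m direct computation is fastest:
1 + 128 + 2187 + 16384 = 18700.

18700


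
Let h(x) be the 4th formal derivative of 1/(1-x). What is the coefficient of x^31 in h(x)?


Differentiating 4 times: d^4/dx^4 [1/(1-x)] = 4!/(1-x)^5.
The expansion 1/(1-x)^5 = sum_{k>=0} C(k+4, 4) x^k, so the coefficient of x^n in 4!/(1-x)^5 is 4! * C(n+4, 4).
For n = 31: 24 * C(35, 4) = 24 * 52360 = 1256640

1256640


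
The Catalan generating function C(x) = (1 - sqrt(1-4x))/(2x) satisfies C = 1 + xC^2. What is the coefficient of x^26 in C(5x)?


Substituting x -> 5x scales the n-th coefficient by 5^n, so [x^26] C(5x) = 5^26 * C_26.
C_26 = C(2*26, 26)/(27) = 495918532948104/27 = 18367353072152.
So 5^26 * 18367353072152 = 1490116119384765625 * 18367353072152 = 27369488883244991302490234375000.

27369488883244991302490234375000


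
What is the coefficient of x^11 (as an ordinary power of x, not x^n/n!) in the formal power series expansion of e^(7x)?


The exponential series is e^y = sum_{k>=0} y^k / k!. Substituting y = 7x gives
e^(7x) = sum_{k>=0} 7^k x^k / k!.
So the coefficient of x^n is a^n/n! with a = 7, n = 11:
7^11 / 11! = 1977326743/39916800 = 282475249/5702400

282475249/5702400


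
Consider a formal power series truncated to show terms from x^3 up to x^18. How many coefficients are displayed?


From x^3 to x^18 inclusive, the count is 18 - 3 + 1 = 16.

16


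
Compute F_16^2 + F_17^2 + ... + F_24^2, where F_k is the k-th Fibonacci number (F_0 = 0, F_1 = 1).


There is a standard identity sum_{k=0}^{N} F_k^2 = F_N * F_{N+1} (proved inductively from the telescoping relation F_k^2 = F_k F_{k+1} - F_{k-1} F_k). Then
sum_{k=16}^{24} F_k^2 = F_24 F_25 - F_15 F_16.
Computing: F_24 = 46368, F_25 = 75025, F_15 = 610, F_16 = 987.
Sum = 46368 * 75025 - 610 * 987 = 3478157130.

3478157130


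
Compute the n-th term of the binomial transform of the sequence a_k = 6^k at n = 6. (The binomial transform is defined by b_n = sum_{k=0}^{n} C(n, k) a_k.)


With a_k = 6^k, b_n = sum_{k=0}^{n} C(n, k) 6^k = (1 + 6)^n by the binomial theorem.
For n = 6: (1 + 6)^6 = 7^6 = 117649.

117649


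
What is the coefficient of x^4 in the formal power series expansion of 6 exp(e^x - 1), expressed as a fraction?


exp(e^x - 1) is the exponential generating function for the Bell numbers Bell_k: exp(e^x - 1) = sum_{k>=0} Bell_k x^k / k!.
So the coefficient of x^4 in 6 exp(e^x - 1) is 6 Bell_4 / 4!.
Computing: Bell_4 = 15 and 4! = 24, giving
6 * 15/24 = 15/4.

15/4


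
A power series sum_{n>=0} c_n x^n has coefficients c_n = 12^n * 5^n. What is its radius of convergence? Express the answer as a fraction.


By the root test (Cauchy-Hadamard), the radius is R = 1 / limsup_n |c_n|^(1/n).
Here |c_n|^(1/n) = (12^n * 5^n)^(1/n) = 12 * 5 = 60 for all n.
So R = 1/60 = 1/60.

1/60


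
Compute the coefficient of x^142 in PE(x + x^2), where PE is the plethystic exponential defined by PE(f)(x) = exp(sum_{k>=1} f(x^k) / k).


With f(x) = x + x^2, the exponent is sum_{k>=1} (x^k + x^(2k)) / k = -ln(1 - x) - ln(1 - x^2). Exponentiating:
PE(x + x^2) = 1 / ((1 - x)(1 - x^2)).
This is the generating function for partitions of n into parts of size 1 or 2. The number of 2's can be any j in 0..71, and the rest are 1's, so
[x^142] = floor(142/2) + 1 = 72.

72


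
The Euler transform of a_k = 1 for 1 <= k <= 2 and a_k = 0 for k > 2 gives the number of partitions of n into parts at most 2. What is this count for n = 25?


Partitions of 25 into parts at most 2:
Using generating function (1-x)^(-1)(1-x^2)^(-1),
the coefficient of x^25 = 13

13


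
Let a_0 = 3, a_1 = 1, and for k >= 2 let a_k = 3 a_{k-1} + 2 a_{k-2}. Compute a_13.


Iterating the recurrence forward:
a_0 = 3
a_1 = 1
a_2 = 3*1 + 2*3 = 9
a_3 = 3*9 + 2*1 = 29
a_4 = 3*29 + 2*9 = 105
a_5 = 3*105 + 2*29 = 373
a_6 = 3*373 + 2*105 = 1329
a_7 = 3*1329 + 2*373 = 4733
a_8 = 3*4733 + 2*1329 = 16857
a_9 = 3*16857 + 2*4733 = 60037
a_10 = 3*60037 + 2*16857 = 213825
a_11 = 3*213825 + 2*60037 = 761549
a_12 = 3*761549 + 2*213825 = 2712297
a_13 = 3*2712297 + 2*761549 = 9659989
So a_13 = 9659989.

9659989


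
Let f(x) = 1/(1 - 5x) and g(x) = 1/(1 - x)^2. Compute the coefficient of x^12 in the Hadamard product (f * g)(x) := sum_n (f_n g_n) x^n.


f has coefficients f_k = 5^k. For g = 1/(1 - x)^2 the coefficient is g_k = C(k + 1, 1) = k + 1. The Hadamard coefficient is (f * g)_k = 5^k * (k + 1).
For k = 12: 5^12 * 13 = 244140625 * 13 = 3173828125.

3173828125


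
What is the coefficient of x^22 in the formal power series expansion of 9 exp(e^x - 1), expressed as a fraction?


exp(e^x - 1) is the exponential generating function for the Bell numbers Bell_k: exp(e^x - 1) = sum_{k>=0} Bell_k x^k / k!.
So the coefficient of x^22 in 9 exp(e^x - 1) is 9 Bell_22 / 22!.
Computing: Bell_22 = 4506715738447323 and 22! = 1124000727777607680000, giving
9 * 4506715738447323/1124000727777607680000 = 88366975263673/2448803328491520000.

88366975263673/2448803328491520000


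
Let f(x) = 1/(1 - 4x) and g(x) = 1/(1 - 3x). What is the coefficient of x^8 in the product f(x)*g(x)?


The coefficient of x^n in f*g is the Cauchy product: sum_{k=0}^{n} a^k * b^(n-k).
With a=4, b=3, n=8:
sum_{k=0}^{8} 4^k * 3^(8-k)
= 242461

242461


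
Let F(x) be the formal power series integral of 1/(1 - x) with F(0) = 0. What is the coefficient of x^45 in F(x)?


1/(1 - x) = sum_{k>=0} x^k. Integrating termwise and using F(0) = 0 gives
F(x) = sum_{k>=0} x^(k+1) / (k+1) = sum_{m>=1} x^m / m = -ln(1 - x).
So the coefficient of x^45 is 1/45 = 1/45.

1/45


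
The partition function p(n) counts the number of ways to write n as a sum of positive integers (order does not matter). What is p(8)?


Using the generating function prod_{k>=1} 1/(1-x^k), we compute p(8).
By dynamic programming over parts 1 through 8:
p(8) = 22

22


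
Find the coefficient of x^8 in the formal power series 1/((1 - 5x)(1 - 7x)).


By partial fractions or Cauchy convolution:
The coefficient equals sum_{k=0}^{8} 5^k * 7^(8-k).
= 19200241

19200241


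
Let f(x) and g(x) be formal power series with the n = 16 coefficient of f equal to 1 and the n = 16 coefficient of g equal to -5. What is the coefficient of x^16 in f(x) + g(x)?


Addition of formal power series is termwise.
The coefficient of x^16 in f + g = 1 + -5
= -4

-4


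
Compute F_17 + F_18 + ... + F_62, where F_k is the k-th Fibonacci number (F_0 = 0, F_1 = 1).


Use the identity sum_{k=0}^{N} F_k = F_{N+2} - 1 (which follows from F_{k+2} - F_{k+1} = F_k). Then
sum_{k=17}^{62} F_k = (F_{64} - 1) - (F_{18} - 1) = F_{64} - F_{18}.
Computing: F_{64} = 10610209857723, F_{18} = 2584, so
Sum = 10610209857723 - 2584 = 10610209855139.

10610209855139


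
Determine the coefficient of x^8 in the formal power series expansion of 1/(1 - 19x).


The geometric series identity gives 1/(1 - c x) = sum_{k>=0} c^k x^k, so the coefficient of x^k is c^k.
Here c = 19 and k = 8.
Computing: 19^8 = 16983563041

16983563041


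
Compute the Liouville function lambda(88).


The Liouville function is lambda(k) = (-1)^Omega(k), where Omega(k) counts the prime factors of k with multiplicity.
Factoring: 88 = 2 * 2 * 2 * 11, so Omega(88) = 4.
lambda(88) = (-1)^4 = 1.

1


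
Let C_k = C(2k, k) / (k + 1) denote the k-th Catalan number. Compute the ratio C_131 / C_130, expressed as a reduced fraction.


Using C_k = (2k)! / (k! (k+1)!), the ratio C_{k+1}/C_k simplifies to
C_{k+1}/C_k = [(2k+2)! / ((k+1)! (k+2)!)] * [k! (k+1)! / (2k)!]
 = (2k+2)(2k+1) / ((k+1)(k+2)) = 2(2k+1) / (k+2).
For k = 130: 2(2*130 + 1) / (130 + 2) = 522/132 = 87/22.

87/22


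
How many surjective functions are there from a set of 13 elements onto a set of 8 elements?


By inclusion-exclusion on which target elements are missed, the number of surjections from an n-set onto a k-set is
surj(n, k) = sum_{j=0}^{k} (-1)^j C(k, j) (k - j)^n.
Equivalently surj(n, k) = k! * S(n, k), where S(n, k) is the Stirling number of the second kind.
For n = 13, k = 8:
S(13, 8) = 1899612, so
surj = 8! * 1899612 = 40320 * 1899612 = 76592355840.

76592355840


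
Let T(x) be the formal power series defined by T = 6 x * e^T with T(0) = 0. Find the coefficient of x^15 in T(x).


Apply the Lagrange inversion formula: if T = 6 x * phi(T) with phi(t) = e^t, then
[x^n] T = 6^n * (1/n) [t^(n-1)] phi(t)^n = 6^n * (1/n) [t^(n-1)] e^(n t) = 6^n * (1/n) * n^(n-1) / (n-1)! = 6^n * n^(n-1) / n!.
When c = 1 this is the Cayley count of rooted labeled trees on n vertices, divided by n!.
For n = 15: 6^15 * 15^14 / 15! = 470184984576 * 29192926025390625/1307674368000 = 73549358458593750000/7007.

73549358458593750000/7007


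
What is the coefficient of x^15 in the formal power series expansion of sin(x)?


The Maclaurin series is sin(t) = sum_{k>=0} (-1)^k t^(2k+1) / (2k+1)!, so substituting t = x, only odd powers of x are nonzero, with coefficient of x^(2k+1) equal to (-1)^k / (2k+1)!.
Write 15 = 2*7 + 1, giving the coefficient (-1)^7 / 15! = -1/1307674368000 = -1/1307674368000.

-1/1307674368000


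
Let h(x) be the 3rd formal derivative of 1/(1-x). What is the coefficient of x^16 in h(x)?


Differentiating 3 times: d^3/dx^3 [1/(1-x)] = 3!/(1-x)^4.
The expansion 1/(1-x)^4 = sum_{k>=0} C(k+3, 3) x^k, so the coefficient of x^n in 3!/(1-x)^4 is 3! * C(n+3, 3).
For n = 16: 6 * C(19, 3) = 6 * 969 = 5814

5814


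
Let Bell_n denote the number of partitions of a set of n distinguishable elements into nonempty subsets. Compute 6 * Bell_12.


Bell_12 can be computed from the Bell triangle or from Dobinski's identity Bell_n = (1/e) * sum_{k>=0} k^n / k!.
Computing Bell_12 = 4213597.
Then 6 * 4213597 = 25281582.

25281582


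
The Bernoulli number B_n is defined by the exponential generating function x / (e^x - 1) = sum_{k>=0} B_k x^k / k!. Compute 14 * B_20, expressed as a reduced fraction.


Bernoulli numbers can also be computed recursively via B_0 = 1 and sum_{j=0}^{m} C(m+1, j) B_j = 0 for m >= 1. Odd-index Bernoulli numbers vanish for k >= 3.
Computing B_20 = -174611/330, so 14 * B_20 = 14 * -174611/330 = -1222277/165.

-1222277/165


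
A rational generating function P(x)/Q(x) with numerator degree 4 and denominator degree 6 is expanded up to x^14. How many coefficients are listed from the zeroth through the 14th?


Expanding up to x^14 gives the coefficients for x^0, x^1, ..., x^14.
That is 14 + 1 = 15 coefficients in total.

15


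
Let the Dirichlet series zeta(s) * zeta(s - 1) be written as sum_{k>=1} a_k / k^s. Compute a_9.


Convolution gives a_k = sum_{d | k} d * 1 = sum_{d | k} d = sigma(k), the sum of positive divisors of k.
For k = 9, the divisors are 1, 3, 9, so
sigma(9) = 1 + 3 + 9 = 13.

13


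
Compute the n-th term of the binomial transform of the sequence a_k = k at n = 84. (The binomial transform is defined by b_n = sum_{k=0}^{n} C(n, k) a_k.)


With a_k = k, b_n = sum_{k=0}^{n} C(n, k) k. Using k * C(n, k) = n * C(n-1, k-1) gives b_n = n * sum_{k>=1} C(n-1, k-1) = n * 2^(n-1).
For n = 84: 84 * 2^83 = 84 * 9671406556917033397649408 = 812398150781030805402550272.

812398150781030805402550272


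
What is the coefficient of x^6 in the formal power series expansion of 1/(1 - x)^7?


The expansion 1/(1 - x)^r = sum_{k>=0} C(k + r - 1, r - 1) x^k follows from the multiset / negative-binomial theorem (or from repeated differentiation of the geometric series).
For r = 7 and k = 6:
C(12, 6) = 479001600 / (720 * 720) = 924.

924


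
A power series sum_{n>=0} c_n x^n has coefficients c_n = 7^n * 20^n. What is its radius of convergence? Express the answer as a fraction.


By the root test (Cauchy-Hadamard), the radius is R = 1 / limsup_n |c_n|^(1/n).
Here |c_n|^(1/n) = (7^n * 20^n)^(1/n) = 7 * 20 = 140 for all n.
So R = 1/140 = 1/140.

1/140


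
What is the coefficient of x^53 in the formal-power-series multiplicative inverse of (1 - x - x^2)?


Let the inverse be f(x) = sum_{k>=0} a_k x^k. From f(x) * (1 - x - x^2) = 1 and matching coefficients:
 x^0: a_0 = 1.
 x^1: a_1 - a_0 = 0, so a_1 = 1.
 x^k (k >= 2): a_k - a_{k-1} - a_{k-2} = 0, i.e. a_k = a_{k-1} + a_{k-2}.
This is the Fibonacci-type recurrence shifted so that a_0 = a_1 = 1.
Iterating: a_0=1, a_1=1, a_2=2, a_3=3, a_4=5, a_5=8, a_6=13, a_7=21, a_8=34, a_9=55, ...
a_53 = 86267571272.

86267571272


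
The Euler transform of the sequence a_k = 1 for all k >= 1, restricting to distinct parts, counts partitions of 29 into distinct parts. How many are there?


Partitions of 29 into distinct parts can be computed via generating function.
Product (1+x)(1+x^2)(1+x^3)...
The coefficient of x^29 = 256

256


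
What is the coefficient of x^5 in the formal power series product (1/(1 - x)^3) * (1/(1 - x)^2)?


Combine the factors: (1/(1 - x)^3) * (1/(1 - x)^2) = 1/(1 - x)^5.
Then use 1/(1 - x)^r = sum_{k>=0} C(k + r - 1, r - 1) x^k with r = 5 and k = 5:
C(9, 4) = 126.

126


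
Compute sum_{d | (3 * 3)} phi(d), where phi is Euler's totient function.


First, 3 * 3 = 9. One classical identity is sum_{d | n} phi(d) = n (each k in [1, n] has a unique gcd with n, and among the k's with gcd(k, n) = n/d there are phi(d) of them). So the sum equals 9. We also verify directly:
Divisors of 9: 1, 3, 9.
phi values: 1, 2, 6.
Sum = 9.

9


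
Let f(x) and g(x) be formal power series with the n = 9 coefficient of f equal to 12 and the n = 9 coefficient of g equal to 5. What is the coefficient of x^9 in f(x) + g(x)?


Addition of formal power series is termwise.
The coefficient of x^9 in f + g = 12 + 5
= 17

17


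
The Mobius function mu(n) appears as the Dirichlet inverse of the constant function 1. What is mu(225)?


225 has a squared prime factor, so mu(225) = 0.
Factorization reveals a repeated prime.

0


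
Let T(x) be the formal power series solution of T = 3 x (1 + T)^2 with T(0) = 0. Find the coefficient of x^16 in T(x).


Apply the Lagrange inversion formula: if T = 3 x * phi(T) with phi(t) = (1 + t)^2, then [x^n] T = 3^n * (1/n) [t^(n-1)] phi(t)^n = 3^n * (1/n) [t^(n-1)] (1 + t)^(2n) = 3^n * (1/n) C(2n, n-1).
Using the identity C(2n, n-1) = C(2n, n) * n / (n+1), the unscaled factor equals C(2n, n) / (n+1) = C_n, the n-th Catalan number.
For n = 16: C_16 = C(32, 16) / 17 = 601080390/17 = 35357670.
With the 3^16 = 43046721 factor, the coefficient is 43046721 * 35357670 = 1522031755700070.

1522031755700070


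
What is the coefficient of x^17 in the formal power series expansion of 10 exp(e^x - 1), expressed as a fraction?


exp(e^x - 1) is the exponential generating function for the Bell numbers Bell_k: exp(e^x - 1) = sum_{k>=0} Bell_k x^k / k!.
So the coefficient of x^17 in 10 exp(e^x - 1) is 10 Bell_17 / 17!.
Computing: Bell_17 = 82864869804 and 17! = 355687428096000, giving
10 * 82864869804/355687428096000 = 255755771/109780070400.

255755771/109780070400


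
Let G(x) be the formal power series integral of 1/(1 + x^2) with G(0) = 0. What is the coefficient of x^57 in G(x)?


1/(1 + x^2) = sum_{j>=0} (-1)^j x^(2j). Integrating termwise with G(0) = 0:
G(x) = sum_{j>=0} (-1)^j x^(2j+1) / (2j+1) = arctan(x).
Only odd powers are nonzero. For x^57 write 57 = 2*28 + 1, giving
(-1)^28 / 57 = 1/57 = 1/57.

1/57


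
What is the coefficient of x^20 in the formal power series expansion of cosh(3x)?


The Maclaurin series is cosh(t) = sum_{m>=0} t^(2m) / (2m)!, so substituting t = 3x, only even powers of x are nonzero, with coefficient of x^(2m) equal to 3^(2m) / (2m)!.
For x^20 the coefficient is 3^20/20! = 3486784401/2432902008176640000 = 531441/370812682240000.

531441/370812682240000


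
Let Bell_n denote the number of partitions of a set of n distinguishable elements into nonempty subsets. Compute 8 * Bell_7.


Bell_7 can be computed from the Bell triangle or from Dobinski's identity Bell_n = (1/e) * sum_{k>=0} k^n / k!.
Computing Bell_7 = 877.
Then 8 * 877 = 7016.

7016


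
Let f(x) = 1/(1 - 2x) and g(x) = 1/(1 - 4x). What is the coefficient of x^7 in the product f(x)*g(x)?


The coefficient of x^n in f*g is the Cauchy product: sum_{k=0}^{n} a^k * b^(n-k).
With a=2, b=4, n=7:
sum_{k=0}^{7} 2^k * 4^(7-k)
= 32640

32640


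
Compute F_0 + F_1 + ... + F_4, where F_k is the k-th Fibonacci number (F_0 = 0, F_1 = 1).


Use the identity sum_{k=0}^{N} F_k = F_{N+2} - 1 (which follows from F_{k+2} - F_{k+1} = F_k). Then
sum_{k=0}^{4} F_k = (F_{6} - 1) - (F_{1} - 1) = F_{6} - F_{1}.
Computing: F_{6} = 8, F_{1} = 1, so
Sum = 8 - 1 = 7.

7


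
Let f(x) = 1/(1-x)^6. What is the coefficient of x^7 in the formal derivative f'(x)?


Differentiate: d/dx [ 1/(1-x)^r ] = r / (1-x)^(r+1).
Here r = 6, so f'(x) = 6 / (1-x)^7.
The expansion of 1/(1-x)^(r+1) has coefficient of x^n equal to C(n+r, r).
So the coefficient of x^7 in f'(x) is
6 * C(13, 6) = 6 * 1716 = 10296

10296


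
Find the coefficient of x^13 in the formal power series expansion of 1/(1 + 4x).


Write 1/(1 + c x) = 1/(1 - (-c) x) and apply the geometric-series identity
1/(1 - y) = sum_{k>=0} y^k to get 1/(1 + c x) = sum_{k>=0} (-c)^k x^k.
So the coefficient of x^k is (-c)^k = (-1)^k * c^k.
Here c = 4 and k = 13:
(-4)^13 = -1 * 67108864 = -67108864

-67108864


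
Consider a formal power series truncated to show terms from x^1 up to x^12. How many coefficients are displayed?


From x^1 to x^12 inclusive, the count is 12 - 1 + 1 = 12.

12


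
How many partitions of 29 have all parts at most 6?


Using the generating function (1-x)^(-1)(1-x^2)^(-1)...(1-x^6)^(-1),
the coefficient of x^29 counts these restricted partitions.
Result = 1057

1057


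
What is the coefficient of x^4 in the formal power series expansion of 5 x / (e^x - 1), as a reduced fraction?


The exponential generating function for Bernoulli numbers is
x / (e^x - 1) = sum_{k>=0} B_k x^k / k!.
So the coefficient of x^4 in 5 x / (e^x - 1) is 5 B_4 / 4!.
Computing: B_4 = -1/30, 4! = 24, giving
5 * -1/30 / 24 = -1/144.

-1/144


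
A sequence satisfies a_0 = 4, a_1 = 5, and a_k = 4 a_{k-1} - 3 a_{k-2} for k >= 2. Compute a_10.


The characteristic equation is t^2 - 4 t + 3 = 0, with roots r_1 = 3 and r_2 = 1 (so c_1 = r_1 + r_2, c_2 = -r_1 r_2 as required).
One can use the closed form a_n = A r_1^n + B r_2^n, but direct iteration is more reliable:
a_0 = 4, a_1 = 5, a_2 = 8, a_3 = 17, a_4 = 44, a_5 = 125, a_6 = 368, a_7 = 1097, a_8 = 3284, a_9 = 9845, a_10 = 29528.
So a_10 = 29528.

29528


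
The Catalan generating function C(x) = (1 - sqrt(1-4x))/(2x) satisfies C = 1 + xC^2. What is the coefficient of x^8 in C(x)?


Substituting x -> x scales the n-th coefficient by 1, so [x^8] C(x) = C_8.
C_8 = C(2*8, 8)/(9) = 12870/9 = 1430.
= 1430.

1430


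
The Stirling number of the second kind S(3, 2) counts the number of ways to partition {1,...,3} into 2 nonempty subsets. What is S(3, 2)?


Using the explicit formula S(n,k) = (1/k!) sum_{j=0}^{k} (-1)^(k-j) C(k,j) j^n:
S(3, 2) = 3
Equivalently, S(n,k) is n! times the coefficient of x^n in the EGF (e^x - 1)^k / k!.

3


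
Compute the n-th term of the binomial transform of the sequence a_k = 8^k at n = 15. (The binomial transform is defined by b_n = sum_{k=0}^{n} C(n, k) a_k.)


With a_k = 8^k, b_n = sum_{k=0}^{n} C(n, k) 8^k = (1 + 8)^n by the binomial theorem.
For n = 15: (1 + 8)^15 = 9^15 = 205891132094649.

205891132094649


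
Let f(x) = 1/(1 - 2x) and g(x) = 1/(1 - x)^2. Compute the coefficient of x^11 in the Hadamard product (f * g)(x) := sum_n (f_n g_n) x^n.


f has coefficients f_k = 2^k. For g = 1/(1 - x)^2 the coefficient is g_k = C(k + 1, 1) = k + 1. The Hadamard coefficient is (f * g)_k = 2^k * (k + 1).
For k = 11: 2^11 * 12 = 2048 * 12 = 24576.

24576


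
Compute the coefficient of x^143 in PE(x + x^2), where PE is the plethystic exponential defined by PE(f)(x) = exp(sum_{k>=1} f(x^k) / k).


With f(x) = x + x^2, the exponent is sum_{k>=1} (x^k + x^(2k)) / k = -ln(1 - x) - ln(1 - x^2). Exponentiating:
PE(x + x^2) = 1 / ((1 - x)(1 - x^2)).
This is the generating function for partitions of n into parts of size 1 or 2. The number of 2's can be any j in 0..71, and the rest are 1's, so
[x^143] = floor(143/2) + 1 = 72.

72


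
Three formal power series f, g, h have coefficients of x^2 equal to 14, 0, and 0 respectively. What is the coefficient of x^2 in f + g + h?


Series addition is componentwise:
14 + 0 + 0
= 14

14


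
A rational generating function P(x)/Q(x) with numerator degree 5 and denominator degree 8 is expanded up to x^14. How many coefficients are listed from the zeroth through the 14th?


Expanding up to x^14 gives the coefficients for x^0, x^1, ..., x^14.
That is 14 + 1 = 15 coefficients in total.

15
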